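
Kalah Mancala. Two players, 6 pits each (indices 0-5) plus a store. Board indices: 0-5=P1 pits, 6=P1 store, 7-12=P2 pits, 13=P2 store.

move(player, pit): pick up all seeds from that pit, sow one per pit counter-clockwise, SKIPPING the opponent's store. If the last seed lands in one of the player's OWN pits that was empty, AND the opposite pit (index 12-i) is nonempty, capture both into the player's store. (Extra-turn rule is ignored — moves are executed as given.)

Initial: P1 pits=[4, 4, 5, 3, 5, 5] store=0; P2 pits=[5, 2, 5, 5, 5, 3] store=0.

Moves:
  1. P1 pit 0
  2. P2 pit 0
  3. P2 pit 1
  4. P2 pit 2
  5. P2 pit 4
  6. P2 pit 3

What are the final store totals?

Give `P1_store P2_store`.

Move 1: P1 pit0 -> P1=[0,5,6,4,6,5](0) P2=[5,2,5,5,5,3](0)
Move 2: P2 pit0 -> P1=[0,5,6,4,6,5](0) P2=[0,3,6,6,6,4](0)
Move 3: P2 pit1 -> P1=[0,5,6,4,6,5](0) P2=[0,0,7,7,7,4](0)
Move 4: P2 pit2 -> P1=[1,6,7,4,6,5](0) P2=[0,0,0,8,8,5](1)
Move 5: P2 pit4 -> P1=[2,7,8,5,7,6](0) P2=[0,0,0,8,0,6](2)
Move 6: P2 pit3 -> P1=[3,8,9,6,8,6](0) P2=[0,0,0,0,1,7](3)

Answer: 0 3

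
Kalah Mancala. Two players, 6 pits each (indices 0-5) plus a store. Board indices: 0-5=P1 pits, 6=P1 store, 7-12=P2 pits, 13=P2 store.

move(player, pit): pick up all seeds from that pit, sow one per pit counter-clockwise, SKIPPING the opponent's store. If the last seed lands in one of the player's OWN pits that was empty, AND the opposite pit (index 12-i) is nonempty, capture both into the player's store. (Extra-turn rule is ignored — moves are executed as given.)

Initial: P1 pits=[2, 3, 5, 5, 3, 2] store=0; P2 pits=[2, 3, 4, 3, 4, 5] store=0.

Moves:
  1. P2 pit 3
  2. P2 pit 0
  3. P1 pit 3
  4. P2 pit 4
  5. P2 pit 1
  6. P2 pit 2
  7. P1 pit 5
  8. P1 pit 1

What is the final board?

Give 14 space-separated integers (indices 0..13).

Move 1: P2 pit3 -> P1=[2,3,5,5,3,2](0) P2=[2,3,4,0,5,6](1)
Move 2: P2 pit0 -> P1=[2,3,5,5,3,2](0) P2=[0,4,5,0,5,6](1)
Move 3: P1 pit3 -> P1=[2,3,5,0,4,3](1) P2=[1,5,5,0,5,6](1)
Move 4: P2 pit4 -> P1=[3,4,6,0,4,3](1) P2=[1,5,5,0,0,7](2)
Move 5: P2 pit1 -> P1=[3,4,6,0,4,3](1) P2=[1,0,6,1,1,8](3)
Move 6: P2 pit2 -> P1=[4,5,6,0,4,3](1) P2=[1,0,0,2,2,9](4)
Move 7: P1 pit5 -> P1=[4,5,6,0,4,0](2) P2=[2,1,0,2,2,9](4)
Move 8: P1 pit1 -> P1=[4,0,7,1,5,1](3) P2=[2,1,0,2,2,9](4)

Answer: 4 0 7 1 5 1 3 2 1 0 2 2 9 4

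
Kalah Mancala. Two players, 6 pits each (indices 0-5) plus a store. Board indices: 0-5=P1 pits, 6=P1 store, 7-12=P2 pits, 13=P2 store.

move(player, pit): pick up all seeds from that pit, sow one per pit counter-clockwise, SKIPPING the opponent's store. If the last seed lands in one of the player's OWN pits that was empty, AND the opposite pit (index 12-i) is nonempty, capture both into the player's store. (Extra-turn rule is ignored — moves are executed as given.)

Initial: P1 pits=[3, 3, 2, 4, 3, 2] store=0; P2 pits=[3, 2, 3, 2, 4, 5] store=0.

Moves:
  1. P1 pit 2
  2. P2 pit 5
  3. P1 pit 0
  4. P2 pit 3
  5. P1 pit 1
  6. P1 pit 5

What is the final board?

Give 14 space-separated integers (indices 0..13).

Move 1: P1 pit2 -> P1=[3,3,0,5,4,2](0) P2=[3,2,3,2,4,5](0)
Move 2: P2 pit5 -> P1=[4,4,1,6,4,2](0) P2=[3,2,3,2,4,0](1)
Move 3: P1 pit0 -> P1=[0,5,2,7,5,2](0) P2=[3,2,3,2,4,0](1)
Move 4: P2 pit3 -> P1=[0,5,2,7,5,2](0) P2=[3,2,3,0,5,1](1)
Move 5: P1 pit1 -> P1=[0,0,3,8,6,3](1) P2=[3,2,3,0,5,1](1)
Move 6: P1 pit5 -> P1=[0,0,3,8,6,0](2) P2=[4,3,3,0,5,1](1)

Answer: 0 0 3 8 6 0 2 4 3 3 0 5 1 1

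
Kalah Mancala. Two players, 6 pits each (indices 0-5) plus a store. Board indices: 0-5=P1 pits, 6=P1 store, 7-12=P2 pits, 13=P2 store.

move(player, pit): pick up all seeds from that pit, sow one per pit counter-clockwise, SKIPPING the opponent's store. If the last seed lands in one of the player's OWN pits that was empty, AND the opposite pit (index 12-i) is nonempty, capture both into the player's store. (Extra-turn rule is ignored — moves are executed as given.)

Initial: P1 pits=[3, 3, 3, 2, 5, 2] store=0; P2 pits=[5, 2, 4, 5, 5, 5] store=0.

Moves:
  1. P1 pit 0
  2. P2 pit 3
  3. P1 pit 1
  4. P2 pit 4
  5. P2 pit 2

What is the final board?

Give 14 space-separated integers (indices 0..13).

Move 1: P1 pit0 -> P1=[0,4,4,3,5,2](0) P2=[5,2,4,5,5,5](0)
Move 2: P2 pit3 -> P1=[1,5,4,3,5,2](0) P2=[5,2,4,0,6,6](1)
Move 3: P1 pit1 -> P1=[1,0,5,4,6,3](1) P2=[5,2,4,0,6,6](1)
Move 4: P2 pit4 -> P1=[2,1,6,5,6,3](1) P2=[5,2,4,0,0,7](2)
Move 5: P2 pit2 -> P1=[2,1,6,5,6,3](1) P2=[5,2,0,1,1,8](3)

Answer: 2 1 6 5 6 3 1 5 2 0 1 1 8 3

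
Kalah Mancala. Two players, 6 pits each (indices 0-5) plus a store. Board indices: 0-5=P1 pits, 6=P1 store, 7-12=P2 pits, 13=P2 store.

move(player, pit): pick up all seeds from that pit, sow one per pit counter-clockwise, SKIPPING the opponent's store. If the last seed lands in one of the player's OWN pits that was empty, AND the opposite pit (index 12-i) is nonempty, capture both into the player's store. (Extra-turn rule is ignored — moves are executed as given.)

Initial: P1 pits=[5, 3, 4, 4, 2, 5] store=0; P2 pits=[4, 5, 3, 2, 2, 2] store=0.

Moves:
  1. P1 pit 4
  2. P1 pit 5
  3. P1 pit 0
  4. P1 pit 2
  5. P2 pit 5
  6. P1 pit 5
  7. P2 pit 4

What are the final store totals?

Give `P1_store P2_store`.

Answer: 10 2

Derivation:
Move 1: P1 pit4 -> P1=[5,3,4,4,0,6](1) P2=[4,5,3,2,2,2](0)
Move 2: P1 pit5 -> P1=[5,3,4,4,0,0](2) P2=[5,6,4,3,3,2](0)
Move 3: P1 pit0 -> P1=[0,4,5,5,1,0](8) P2=[0,6,4,3,3,2](0)
Move 4: P1 pit2 -> P1=[0,4,0,6,2,1](9) P2=[1,6,4,3,3,2](0)
Move 5: P2 pit5 -> P1=[1,4,0,6,2,1](9) P2=[1,6,4,3,3,0](1)
Move 6: P1 pit5 -> P1=[1,4,0,6,2,0](10) P2=[1,6,4,3,3,0](1)
Move 7: P2 pit4 -> P1=[2,4,0,6,2,0](10) P2=[1,6,4,3,0,1](2)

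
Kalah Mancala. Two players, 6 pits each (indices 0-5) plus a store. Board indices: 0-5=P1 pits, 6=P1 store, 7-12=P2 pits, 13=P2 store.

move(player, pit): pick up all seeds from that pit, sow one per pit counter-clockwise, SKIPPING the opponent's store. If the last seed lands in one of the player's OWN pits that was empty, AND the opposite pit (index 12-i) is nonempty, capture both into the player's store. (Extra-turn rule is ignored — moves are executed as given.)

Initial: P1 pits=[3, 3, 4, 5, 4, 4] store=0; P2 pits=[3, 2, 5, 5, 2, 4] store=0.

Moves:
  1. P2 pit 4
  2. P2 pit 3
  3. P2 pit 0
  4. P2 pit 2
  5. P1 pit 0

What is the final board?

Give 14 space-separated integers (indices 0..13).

Move 1: P2 pit4 -> P1=[3,3,4,5,4,4](0) P2=[3,2,5,5,0,5](1)
Move 2: P2 pit3 -> P1=[4,4,4,5,4,4](0) P2=[3,2,5,0,1,6](2)
Move 3: P2 pit0 -> P1=[4,4,0,5,4,4](0) P2=[0,3,6,0,1,6](7)
Move 4: P2 pit2 -> P1=[5,5,0,5,4,4](0) P2=[0,3,0,1,2,7](8)
Move 5: P1 pit0 -> P1=[0,6,1,6,5,5](0) P2=[0,3,0,1,2,7](8)

Answer: 0 6 1 6 5 5 0 0 3 0 1 2 7 8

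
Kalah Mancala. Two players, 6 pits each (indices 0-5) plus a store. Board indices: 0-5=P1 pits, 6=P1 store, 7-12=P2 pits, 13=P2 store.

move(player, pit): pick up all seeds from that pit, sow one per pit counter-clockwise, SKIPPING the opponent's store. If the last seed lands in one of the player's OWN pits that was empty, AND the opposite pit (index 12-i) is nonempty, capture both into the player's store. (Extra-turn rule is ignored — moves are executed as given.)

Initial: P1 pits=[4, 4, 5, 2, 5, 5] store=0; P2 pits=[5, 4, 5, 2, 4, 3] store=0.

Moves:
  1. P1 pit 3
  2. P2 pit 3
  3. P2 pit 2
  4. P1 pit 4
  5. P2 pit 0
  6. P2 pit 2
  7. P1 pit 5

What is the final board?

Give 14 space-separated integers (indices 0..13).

Move 1: P1 pit3 -> P1=[4,4,5,0,6,6](0) P2=[5,4,5,2,4,3](0)
Move 2: P2 pit3 -> P1=[4,4,5,0,6,6](0) P2=[5,4,5,0,5,4](0)
Move 3: P2 pit2 -> P1=[5,4,5,0,6,6](0) P2=[5,4,0,1,6,5](1)
Move 4: P1 pit4 -> P1=[5,4,5,0,0,7](1) P2=[6,5,1,2,6,5](1)
Move 5: P2 pit0 -> P1=[5,4,5,0,0,7](1) P2=[0,6,2,3,7,6](2)
Move 6: P2 pit2 -> P1=[5,4,5,0,0,7](1) P2=[0,6,0,4,8,6](2)
Move 7: P1 pit5 -> P1=[5,4,5,0,0,0](2) P2=[1,7,1,5,9,7](2)

Answer: 5 4 5 0 0 0 2 1 7 1 5 9 7 2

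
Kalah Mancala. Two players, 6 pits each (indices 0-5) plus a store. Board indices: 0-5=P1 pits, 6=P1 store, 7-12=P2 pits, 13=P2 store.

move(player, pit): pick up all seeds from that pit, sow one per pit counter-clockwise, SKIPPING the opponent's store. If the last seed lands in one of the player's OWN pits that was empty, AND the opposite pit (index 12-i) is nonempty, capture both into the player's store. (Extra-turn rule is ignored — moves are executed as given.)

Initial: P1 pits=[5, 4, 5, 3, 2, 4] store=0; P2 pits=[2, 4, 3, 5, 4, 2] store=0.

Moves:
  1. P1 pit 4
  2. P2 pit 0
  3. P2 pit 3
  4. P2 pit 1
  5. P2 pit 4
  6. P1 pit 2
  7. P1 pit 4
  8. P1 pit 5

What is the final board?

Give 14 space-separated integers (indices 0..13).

Move 1: P1 pit4 -> P1=[5,4,5,3,0,5](1) P2=[2,4,3,5,4,2](0)
Move 2: P2 pit0 -> P1=[5,4,5,3,0,5](1) P2=[0,5,4,5,4,2](0)
Move 3: P2 pit3 -> P1=[6,5,5,3,0,5](1) P2=[0,5,4,0,5,3](1)
Move 4: P2 pit1 -> P1=[6,5,5,3,0,5](1) P2=[0,0,5,1,6,4](2)
Move 5: P2 pit4 -> P1=[7,6,6,4,0,5](1) P2=[0,0,5,1,0,5](3)
Move 6: P1 pit2 -> P1=[7,6,0,5,1,6](2) P2=[1,1,5,1,0,5](3)
Move 7: P1 pit4 -> P1=[7,6,0,5,0,7](2) P2=[1,1,5,1,0,5](3)
Move 8: P1 pit5 -> P1=[7,6,0,5,0,0](3) P2=[2,2,6,2,1,6](3)

Answer: 7 6 0 5 0 0 3 2 2 6 2 1 6 3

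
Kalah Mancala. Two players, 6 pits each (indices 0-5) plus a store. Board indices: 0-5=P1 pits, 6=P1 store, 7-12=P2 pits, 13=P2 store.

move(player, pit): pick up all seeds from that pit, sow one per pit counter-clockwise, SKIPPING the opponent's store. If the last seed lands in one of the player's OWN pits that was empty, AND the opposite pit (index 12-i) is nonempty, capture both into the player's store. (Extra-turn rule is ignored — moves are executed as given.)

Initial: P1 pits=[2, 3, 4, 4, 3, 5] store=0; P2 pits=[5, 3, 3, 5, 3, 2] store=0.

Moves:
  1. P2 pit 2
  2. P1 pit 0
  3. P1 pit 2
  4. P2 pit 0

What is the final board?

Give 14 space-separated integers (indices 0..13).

Move 1: P2 pit2 -> P1=[2,3,4,4,3,5](0) P2=[5,3,0,6,4,3](0)
Move 2: P1 pit0 -> P1=[0,4,5,4,3,5](0) P2=[5,3,0,6,4,3](0)
Move 3: P1 pit2 -> P1=[0,4,0,5,4,6](1) P2=[6,3,0,6,4,3](0)
Move 4: P2 pit0 -> P1=[0,4,0,5,4,6](1) P2=[0,4,1,7,5,4](1)

Answer: 0 4 0 5 4 6 1 0 4 1 7 5 4 1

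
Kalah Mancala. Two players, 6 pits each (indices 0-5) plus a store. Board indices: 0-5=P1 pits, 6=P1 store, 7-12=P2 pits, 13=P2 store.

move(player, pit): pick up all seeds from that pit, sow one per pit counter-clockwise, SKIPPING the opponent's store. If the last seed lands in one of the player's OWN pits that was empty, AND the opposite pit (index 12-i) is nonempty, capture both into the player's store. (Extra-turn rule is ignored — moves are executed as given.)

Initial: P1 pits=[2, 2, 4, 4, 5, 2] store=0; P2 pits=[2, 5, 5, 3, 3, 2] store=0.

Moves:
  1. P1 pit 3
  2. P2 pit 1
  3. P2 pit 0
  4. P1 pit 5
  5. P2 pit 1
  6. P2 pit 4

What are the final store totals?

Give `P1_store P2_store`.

Move 1: P1 pit3 -> P1=[2,2,4,0,6,3](1) P2=[3,5,5,3,3,2](0)
Move 2: P2 pit1 -> P1=[2,2,4,0,6,3](1) P2=[3,0,6,4,4,3](1)
Move 3: P2 pit0 -> P1=[2,2,4,0,6,3](1) P2=[0,1,7,5,4,3](1)
Move 4: P1 pit5 -> P1=[2,2,4,0,6,0](2) P2=[1,2,7,5,4,3](1)
Move 5: P2 pit1 -> P1=[2,2,4,0,6,0](2) P2=[1,0,8,6,4,3](1)
Move 6: P2 pit4 -> P1=[3,3,4,0,6,0](2) P2=[1,0,8,6,0,4](2)

Answer: 2 2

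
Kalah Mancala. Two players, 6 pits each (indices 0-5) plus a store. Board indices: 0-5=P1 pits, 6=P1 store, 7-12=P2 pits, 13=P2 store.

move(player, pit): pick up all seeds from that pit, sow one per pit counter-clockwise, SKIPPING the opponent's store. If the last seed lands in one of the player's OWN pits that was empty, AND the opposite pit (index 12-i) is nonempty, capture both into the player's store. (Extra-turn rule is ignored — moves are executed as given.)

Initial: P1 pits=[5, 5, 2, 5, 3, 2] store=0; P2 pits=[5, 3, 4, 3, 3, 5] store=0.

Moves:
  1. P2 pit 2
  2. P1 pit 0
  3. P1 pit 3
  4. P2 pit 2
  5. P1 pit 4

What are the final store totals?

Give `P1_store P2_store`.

Answer: 2 1

Derivation:
Move 1: P2 pit2 -> P1=[5,5,2,5,3,2](0) P2=[5,3,0,4,4,6](1)
Move 2: P1 pit0 -> P1=[0,6,3,6,4,3](0) P2=[5,3,0,4,4,6](1)
Move 3: P1 pit3 -> P1=[0,6,3,0,5,4](1) P2=[6,4,1,4,4,6](1)
Move 4: P2 pit2 -> P1=[0,6,3,0,5,4](1) P2=[6,4,0,5,4,6](1)
Move 5: P1 pit4 -> P1=[0,6,3,0,0,5](2) P2=[7,5,1,5,4,6](1)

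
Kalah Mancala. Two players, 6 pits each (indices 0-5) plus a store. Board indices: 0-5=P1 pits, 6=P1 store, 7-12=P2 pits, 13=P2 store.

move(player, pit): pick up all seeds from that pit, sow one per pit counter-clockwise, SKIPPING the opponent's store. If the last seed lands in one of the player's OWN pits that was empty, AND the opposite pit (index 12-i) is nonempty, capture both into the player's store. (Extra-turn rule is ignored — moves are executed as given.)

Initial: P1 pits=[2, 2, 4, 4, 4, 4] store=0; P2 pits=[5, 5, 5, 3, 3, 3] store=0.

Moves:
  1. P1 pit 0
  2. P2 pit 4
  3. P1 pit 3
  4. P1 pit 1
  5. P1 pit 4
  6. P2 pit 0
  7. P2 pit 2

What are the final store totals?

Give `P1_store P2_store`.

Move 1: P1 pit0 -> P1=[0,3,5,4,4,4](0) P2=[5,5,5,3,3,3](0)
Move 2: P2 pit4 -> P1=[1,3,5,4,4,4](0) P2=[5,5,5,3,0,4](1)
Move 3: P1 pit3 -> P1=[1,3,5,0,5,5](1) P2=[6,5,5,3,0,4](1)
Move 4: P1 pit1 -> P1=[1,0,6,1,6,5](1) P2=[6,5,5,3,0,4](1)
Move 5: P1 pit4 -> P1=[1,0,6,1,0,6](2) P2=[7,6,6,4,0,4](1)
Move 6: P2 pit0 -> P1=[2,0,6,1,0,6](2) P2=[0,7,7,5,1,5](2)
Move 7: P2 pit2 -> P1=[3,1,7,1,0,6](2) P2=[0,7,0,6,2,6](3)

Answer: 2 3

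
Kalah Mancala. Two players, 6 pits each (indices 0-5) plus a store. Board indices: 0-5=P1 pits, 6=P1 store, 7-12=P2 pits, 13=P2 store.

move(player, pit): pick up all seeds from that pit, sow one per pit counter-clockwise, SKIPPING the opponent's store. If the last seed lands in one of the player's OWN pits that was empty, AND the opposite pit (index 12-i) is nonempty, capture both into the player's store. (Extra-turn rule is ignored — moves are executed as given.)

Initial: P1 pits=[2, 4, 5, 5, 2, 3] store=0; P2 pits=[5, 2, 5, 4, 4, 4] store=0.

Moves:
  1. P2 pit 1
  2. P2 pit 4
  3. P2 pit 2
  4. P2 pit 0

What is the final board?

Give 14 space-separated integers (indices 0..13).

Move 1: P2 pit1 -> P1=[2,4,5,5,2,3](0) P2=[5,0,6,5,4,4](0)
Move 2: P2 pit4 -> P1=[3,5,5,5,2,3](0) P2=[5,0,6,5,0,5](1)
Move 3: P2 pit2 -> P1=[4,6,5,5,2,3](0) P2=[5,0,0,6,1,6](2)
Move 4: P2 pit0 -> P1=[4,6,5,5,2,3](0) P2=[0,1,1,7,2,7](2)

Answer: 4 6 5 5 2 3 0 0 1 1 7 2 7 2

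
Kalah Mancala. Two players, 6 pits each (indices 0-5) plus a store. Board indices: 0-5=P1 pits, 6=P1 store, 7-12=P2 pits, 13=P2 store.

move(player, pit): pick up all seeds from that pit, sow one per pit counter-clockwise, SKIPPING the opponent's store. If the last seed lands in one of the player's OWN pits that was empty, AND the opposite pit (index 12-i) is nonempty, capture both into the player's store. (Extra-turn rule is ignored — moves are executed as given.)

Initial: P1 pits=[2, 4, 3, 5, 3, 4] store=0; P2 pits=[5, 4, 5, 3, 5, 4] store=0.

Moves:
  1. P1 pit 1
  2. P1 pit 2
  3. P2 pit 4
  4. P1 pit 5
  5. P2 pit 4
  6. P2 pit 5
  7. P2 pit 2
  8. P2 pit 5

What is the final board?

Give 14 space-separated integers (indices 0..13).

Move 1: P1 pit1 -> P1=[2,0,4,6,4,5](0) P2=[5,4,5,3,5,4](0)
Move 2: P1 pit2 -> P1=[2,0,0,7,5,6](1) P2=[5,4,5,3,5,4](0)
Move 3: P2 pit4 -> P1=[3,1,1,7,5,6](1) P2=[5,4,5,3,0,5](1)
Move 4: P1 pit5 -> P1=[3,1,1,7,5,0](2) P2=[6,5,6,4,1,5](1)
Move 5: P2 pit4 -> P1=[3,1,1,7,5,0](2) P2=[6,5,6,4,0,6](1)
Move 6: P2 pit5 -> P1=[4,2,2,8,6,0](2) P2=[6,5,6,4,0,0](2)
Move 7: P2 pit2 -> P1=[5,3,2,8,6,0](2) P2=[6,5,0,5,1,1](3)
Move 8: P2 pit5 -> P1=[5,3,2,8,6,0](2) P2=[6,5,0,5,1,0](4)

Answer: 5 3 2 8 6 0 2 6 5 0 5 1 0 4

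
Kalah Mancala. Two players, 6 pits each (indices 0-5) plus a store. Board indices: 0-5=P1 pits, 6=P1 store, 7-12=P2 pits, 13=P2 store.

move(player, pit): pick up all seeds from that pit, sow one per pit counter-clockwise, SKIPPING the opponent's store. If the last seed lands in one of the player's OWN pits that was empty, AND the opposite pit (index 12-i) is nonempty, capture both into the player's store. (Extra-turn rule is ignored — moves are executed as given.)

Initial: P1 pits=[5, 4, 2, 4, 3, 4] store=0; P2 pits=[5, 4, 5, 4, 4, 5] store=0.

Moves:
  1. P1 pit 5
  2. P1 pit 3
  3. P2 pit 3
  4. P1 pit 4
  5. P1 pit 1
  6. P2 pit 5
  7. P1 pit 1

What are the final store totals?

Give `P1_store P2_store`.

Answer: 3 2

Derivation:
Move 1: P1 pit5 -> P1=[5,4,2,4,3,0](1) P2=[6,5,6,4,4,5](0)
Move 2: P1 pit3 -> P1=[5,4,2,0,4,1](2) P2=[7,5,6,4,4,5](0)
Move 3: P2 pit3 -> P1=[6,4,2,0,4,1](2) P2=[7,5,6,0,5,6](1)
Move 4: P1 pit4 -> P1=[6,4,2,0,0,2](3) P2=[8,6,6,0,5,6](1)
Move 5: P1 pit1 -> P1=[6,0,3,1,1,3](3) P2=[8,6,6,0,5,6](1)
Move 6: P2 pit5 -> P1=[7,1,4,2,2,3](3) P2=[8,6,6,0,5,0](2)
Move 7: P1 pit1 -> P1=[7,0,5,2,2,3](3) P2=[8,6,6,0,5,0](2)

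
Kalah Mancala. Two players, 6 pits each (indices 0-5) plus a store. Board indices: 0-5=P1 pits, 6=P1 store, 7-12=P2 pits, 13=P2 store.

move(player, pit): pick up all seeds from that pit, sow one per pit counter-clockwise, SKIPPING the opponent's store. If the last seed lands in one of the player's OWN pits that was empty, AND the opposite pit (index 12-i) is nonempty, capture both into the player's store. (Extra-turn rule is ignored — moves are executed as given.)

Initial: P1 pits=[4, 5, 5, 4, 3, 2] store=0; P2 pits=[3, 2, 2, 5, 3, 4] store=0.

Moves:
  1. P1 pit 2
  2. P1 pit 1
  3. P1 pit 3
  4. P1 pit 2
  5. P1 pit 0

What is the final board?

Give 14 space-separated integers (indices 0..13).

Answer: 0 1 1 1 7 5 7 5 3 0 5 3 4 0

Derivation:
Move 1: P1 pit2 -> P1=[4,5,0,5,4,3](1) P2=[4,2,2,5,3,4](0)
Move 2: P1 pit1 -> P1=[4,0,1,6,5,4](2) P2=[4,2,2,5,3,4](0)
Move 3: P1 pit3 -> P1=[4,0,1,0,6,5](3) P2=[5,3,3,5,3,4](0)
Move 4: P1 pit2 -> P1=[4,0,0,0,6,5](7) P2=[5,3,0,5,3,4](0)
Move 5: P1 pit0 -> P1=[0,1,1,1,7,5](7) P2=[5,3,0,5,3,4](0)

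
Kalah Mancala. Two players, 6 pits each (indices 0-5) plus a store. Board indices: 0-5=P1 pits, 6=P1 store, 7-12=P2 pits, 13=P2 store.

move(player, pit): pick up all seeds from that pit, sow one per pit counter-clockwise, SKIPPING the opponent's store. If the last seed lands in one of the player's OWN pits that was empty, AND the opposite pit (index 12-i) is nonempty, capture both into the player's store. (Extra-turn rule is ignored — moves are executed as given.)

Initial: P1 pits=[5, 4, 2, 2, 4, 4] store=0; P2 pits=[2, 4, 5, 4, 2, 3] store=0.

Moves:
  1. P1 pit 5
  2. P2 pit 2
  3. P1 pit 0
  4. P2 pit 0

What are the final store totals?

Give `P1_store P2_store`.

Move 1: P1 pit5 -> P1=[5,4,2,2,4,0](1) P2=[3,5,6,4,2,3](0)
Move 2: P2 pit2 -> P1=[6,5,2,2,4,0](1) P2=[3,5,0,5,3,4](1)
Move 3: P1 pit0 -> P1=[0,6,3,3,5,1](2) P2=[3,5,0,5,3,4](1)
Move 4: P2 pit0 -> P1=[0,6,3,3,5,1](2) P2=[0,6,1,6,3,4](1)

Answer: 2 1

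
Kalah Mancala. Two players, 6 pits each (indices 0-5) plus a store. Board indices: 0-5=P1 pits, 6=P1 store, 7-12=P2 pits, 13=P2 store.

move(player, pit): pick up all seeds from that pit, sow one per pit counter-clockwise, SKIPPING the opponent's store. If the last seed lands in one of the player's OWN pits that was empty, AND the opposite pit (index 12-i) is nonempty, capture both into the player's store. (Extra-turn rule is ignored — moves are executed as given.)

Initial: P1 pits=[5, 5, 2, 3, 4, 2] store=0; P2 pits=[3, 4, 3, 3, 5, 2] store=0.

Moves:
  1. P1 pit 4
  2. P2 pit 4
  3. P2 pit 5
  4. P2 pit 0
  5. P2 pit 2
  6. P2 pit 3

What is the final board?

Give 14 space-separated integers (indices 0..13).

Answer: 8 1 3 3 0 3 1 0 6 0 0 2 2 12

Derivation:
Move 1: P1 pit4 -> P1=[5,5,2,3,0,3](1) P2=[4,5,3,3,5,2](0)
Move 2: P2 pit4 -> P1=[6,6,3,3,0,3](1) P2=[4,5,3,3,0,3](1)
Move 3: P2 pit5 -> P1=[7,7,3,3,0,3](1) P2=[4,5,3,3,0,0](2)
Move 4: P2 pit0 -> P1=[7,0,3,3,0,3](1) P2=[0,6,4,4,0,0](10)
Move 5: P2 pit2 -> P1=[7,0,3,3,0,3](1) P2=[0,6,0,5,1,1](11)
Move 6: P2 pit3 -> P1=[8,1,3,3,0,3](1) P2=[0,6,0,0,2,2](12)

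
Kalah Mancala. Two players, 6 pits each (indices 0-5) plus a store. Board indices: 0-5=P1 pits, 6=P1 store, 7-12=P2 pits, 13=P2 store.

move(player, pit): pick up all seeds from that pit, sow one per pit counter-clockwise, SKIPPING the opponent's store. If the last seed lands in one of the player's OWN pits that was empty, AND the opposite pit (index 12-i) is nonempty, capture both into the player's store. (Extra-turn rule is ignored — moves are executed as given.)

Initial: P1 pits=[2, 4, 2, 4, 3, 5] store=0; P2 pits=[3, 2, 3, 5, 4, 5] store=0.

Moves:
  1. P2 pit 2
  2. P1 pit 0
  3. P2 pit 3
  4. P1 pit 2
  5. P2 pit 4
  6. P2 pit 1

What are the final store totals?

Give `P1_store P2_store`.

Answer: 1 4

Derivation:
Move 1: P2 pit2 -> P1=[2,4,2,4,3,5](0) P2=[3,2,0,6,5,6](0)
Move 2: P1 pit0 -> P1=[0,5,3,4,3,5](0) P2=[3,2,0,6,5,6](0)
Move 3: P2 pit3 -> P1=[1,6,4,4,3,5](0) P2=[3,2,0,0,6,7](1)
Move 4: P1 pit2 -> P1=[1,6,0,5,4,6](1) P2=[3,2,0,0,6,7](1)
Move 5: P2 pit4 -> P1=[2,7,1,6,4,6](1) P2=[3,2,0,0,0,8](2)
Move 6: P2 pit1 -> P1=[2,7,0,6,4,6](1) P2=[3,0,1,0,0,8](4)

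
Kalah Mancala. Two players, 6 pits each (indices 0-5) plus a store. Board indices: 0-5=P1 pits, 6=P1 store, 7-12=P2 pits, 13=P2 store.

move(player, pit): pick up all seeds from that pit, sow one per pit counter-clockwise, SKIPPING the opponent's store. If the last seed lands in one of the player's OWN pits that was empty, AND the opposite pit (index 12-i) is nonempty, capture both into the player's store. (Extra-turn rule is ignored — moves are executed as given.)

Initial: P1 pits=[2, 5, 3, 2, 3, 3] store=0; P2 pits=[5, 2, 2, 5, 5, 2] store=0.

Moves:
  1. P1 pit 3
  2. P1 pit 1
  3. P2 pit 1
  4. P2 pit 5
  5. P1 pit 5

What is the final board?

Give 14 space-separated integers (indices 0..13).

Answer: 3 0 4 1 5 0 2 6 1 4 7 5 0 1

Derivation:
Move 1: P1 pit3 -> P1=[2,5,3,0,4,4](0) P2=[5,2,2,5,5,2](0)
Move 2: P1 pit1 -> P1=[2,0,4,1,5,5](1) P2=[5,2,2,5,5,2](0)
Move 3: P2 pit1 -> P1=[2,0,4,1,5,5](1) P2=[5,0,3,6,5,2](0)
Move 4: P2 pit5 -> P1=[3,0,4,1,5,5](1) P2=[5,0,3,6,5,0](1)
Move 5: P1 pit5 -> P1=[3,0,4,1,5,0](2) P2=[6,1,4,7,5,0](1)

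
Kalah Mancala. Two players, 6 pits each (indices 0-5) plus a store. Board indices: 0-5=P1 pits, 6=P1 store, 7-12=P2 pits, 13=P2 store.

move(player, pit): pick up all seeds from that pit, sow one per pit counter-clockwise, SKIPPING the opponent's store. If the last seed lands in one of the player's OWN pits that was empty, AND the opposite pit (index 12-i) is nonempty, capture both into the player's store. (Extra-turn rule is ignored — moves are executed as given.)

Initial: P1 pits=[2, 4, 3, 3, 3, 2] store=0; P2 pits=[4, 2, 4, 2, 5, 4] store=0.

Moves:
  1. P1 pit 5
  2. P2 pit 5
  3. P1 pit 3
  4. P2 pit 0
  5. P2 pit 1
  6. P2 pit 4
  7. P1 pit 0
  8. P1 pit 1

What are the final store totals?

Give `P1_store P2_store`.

Move 1: P1 pit5 -> P1=[2,4,3,3,3,0](1) P2=[5,2,4,2,5,4](0)
Move 2: P2 pit5 -> P1=[3,5,4,3,3,0](1) P2=[5,2,4,2,5,0](1)
Move 3: P1 pit3 -> P1=[3,5,4,0,4,1](2) P2=[5,2,4,2,5,0](1)
Move 4: P2 pit0 -> P1=[0,5,4,0,4,1](2) P2=[0,3,5,3,6,0](5)
Move 5: P2 pit1 -> P1=[0,5,4,0,4,1](2) P2=[0,0,6,4,7,0](5)
Move 6: P2 pit4 -> P1=[1,6,5,1,5,1](2) P2=[0,0,6,4,0,1](6)
Move 7: P1 pit0 -> P1=[0,7,5,1,5,1](2) P2=[0,0,6,4,0,1](6)
Move 8: P1 pit1 -> P1=[0,0,6,2,6,2](3) P2=[1,1,6,4,0,1](6)

Answer: 3 6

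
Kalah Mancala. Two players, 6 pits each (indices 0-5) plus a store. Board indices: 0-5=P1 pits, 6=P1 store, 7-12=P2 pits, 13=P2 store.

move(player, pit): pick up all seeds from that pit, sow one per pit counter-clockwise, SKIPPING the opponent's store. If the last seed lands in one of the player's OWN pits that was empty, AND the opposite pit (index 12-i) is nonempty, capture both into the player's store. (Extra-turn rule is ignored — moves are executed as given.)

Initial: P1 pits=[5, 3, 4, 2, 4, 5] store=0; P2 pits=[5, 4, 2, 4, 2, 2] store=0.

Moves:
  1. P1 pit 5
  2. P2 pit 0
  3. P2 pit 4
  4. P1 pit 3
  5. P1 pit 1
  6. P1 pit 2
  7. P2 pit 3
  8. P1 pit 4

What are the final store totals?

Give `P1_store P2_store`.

Move 1: P1 pit5 -> P1=[5,3,4,2,4,0](1) P2=[6,5,3,5,2,2](0)
Move 2: P2 pit0 -> P1=[5,3,4,2,4,0](1) P2=[0,6,4,6,3,3](1)
Move 3: P2 pit4 -> P1=[6,3,4,2,4,0](1) P2=[0,6,4,6,0,4](2)
Move 4: P1 pit3 -> P1=[6,3,4,0,5,1](1) P2=[0,6,4,6,0,4](2)
Move 5: P1 pit1 -> P1=[6,0,5,1,6,1](1) P2=[0,6,4,6,0,4](2)
Move 6: P1 pit2 -> P1=[6,0,0,2,7,2](2) P2=[1,6,4,6,0,4](2)
Move 7: P2 pit3 -> P1=[7,1,1,2,7,2](2) P2=[1,6,4,0,1,5](3)
Move 8: P1 pit4 -> P1=[7,1,1,2,0,3](3) P2=[2,7,5,1,2,5](3)

Answer: 3 3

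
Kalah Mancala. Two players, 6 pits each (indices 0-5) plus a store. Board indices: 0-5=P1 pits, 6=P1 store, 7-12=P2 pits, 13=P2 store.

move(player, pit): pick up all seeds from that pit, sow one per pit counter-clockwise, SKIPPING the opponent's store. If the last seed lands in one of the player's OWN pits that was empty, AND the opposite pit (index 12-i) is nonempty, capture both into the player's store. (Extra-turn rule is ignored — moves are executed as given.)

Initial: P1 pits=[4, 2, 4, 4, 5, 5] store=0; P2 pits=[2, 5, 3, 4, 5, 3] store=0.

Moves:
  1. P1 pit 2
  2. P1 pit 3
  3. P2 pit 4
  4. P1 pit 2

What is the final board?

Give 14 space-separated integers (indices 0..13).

Answer: 5 3 0 0 7 7 6 3 6 0 4 0 4 1

Derivation:
Move 1: P1 pit2 -> P1=[4,2,0,5,6,6](1) P2=[2,5,3,4,5,3](0)
Move 2: P1 pit3 -> P1=[4,2,0,0,7,7](2) P2=[3,6,3,4,5,3](0)
Move 3: P2 pit4 -> P1=[5,3,1,0,7,7](2) P2=[3,6,3,4,0,4](1)
Move 4: P1 pit2 -> P1=[5,3,0,0,7,7](6) P2=[3,6,0,4,0,4](1)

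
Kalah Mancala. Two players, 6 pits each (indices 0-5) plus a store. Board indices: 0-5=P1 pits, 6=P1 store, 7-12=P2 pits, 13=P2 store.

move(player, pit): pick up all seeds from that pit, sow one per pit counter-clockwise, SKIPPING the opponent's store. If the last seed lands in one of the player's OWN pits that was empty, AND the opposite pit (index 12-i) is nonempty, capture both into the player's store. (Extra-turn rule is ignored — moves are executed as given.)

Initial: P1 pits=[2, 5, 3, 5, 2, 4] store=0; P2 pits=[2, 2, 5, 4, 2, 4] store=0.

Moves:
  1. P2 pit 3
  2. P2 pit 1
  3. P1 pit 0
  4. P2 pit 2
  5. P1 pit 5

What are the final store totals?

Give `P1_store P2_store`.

Answer: 1 6

Derivation:
Move 1: P2 pit3 -> P1=[3,5,3,5,2,4](0) P2=[2,2,5,0,3,5](1)
Move 2: P2 pit1 -> P1=[3,5,0,5,2,4](0) P2=[2,0,6,0,3,5](5)
Move 3: P1 pit0 -> P1=[0,6,1,6,2,4](0) P2=[2,0,6,0,3,5](5)
Move 4: P2 pit2 -> P1=[1,7,1,6,2,4](0) P2=[2,0,0,1,4,6](6)
Move 5: P1 pit5 -> P1=[1,7,1,6,2,0](1) P2=[3,1,1,1,4,6](6)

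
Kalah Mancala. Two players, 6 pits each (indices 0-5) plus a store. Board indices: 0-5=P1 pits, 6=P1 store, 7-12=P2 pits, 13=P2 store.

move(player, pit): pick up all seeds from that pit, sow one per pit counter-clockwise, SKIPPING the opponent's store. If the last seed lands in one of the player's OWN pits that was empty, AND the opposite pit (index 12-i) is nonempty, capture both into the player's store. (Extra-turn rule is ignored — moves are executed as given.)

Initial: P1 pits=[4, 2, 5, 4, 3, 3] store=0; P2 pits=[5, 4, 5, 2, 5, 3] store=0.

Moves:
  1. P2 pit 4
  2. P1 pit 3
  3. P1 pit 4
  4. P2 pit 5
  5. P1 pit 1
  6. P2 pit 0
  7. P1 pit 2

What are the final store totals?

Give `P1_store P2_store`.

Answer: 3 3

Derivation:
Move 1: P2 pit4 -> P1=[5,3,6,4,3,3](0) P2=[5,4,5,2,0,4](1)
Move 2: P1 pit3 -> P1=[5,3,6,0,4,4](1) P2=[6,4,5,2,0,4](1)
Move 3: P1 pit4 -> P1=[5,3,6,0,0,5](2) P2=[7,5,5,2,0,4](1)
Move 4: P2 pit5 -> P1=[6,4,7,0,0,5](2) P2=[7,5,5,2,0,0](2)
Move 5: P1 pit1 -> P1=[6,0,8,1,1,6](2) P2=[7,5,5,2,0,0](2)
Move 6: P2 pit0 -> P1=[7,0,8,1,1,6](2) P2=[0,6,6,3,1,1](3)
Move 7: P1 pit2 -> P1=[7,0,0,2,2,7](3) P2=[1,7,7,4,1,1](3)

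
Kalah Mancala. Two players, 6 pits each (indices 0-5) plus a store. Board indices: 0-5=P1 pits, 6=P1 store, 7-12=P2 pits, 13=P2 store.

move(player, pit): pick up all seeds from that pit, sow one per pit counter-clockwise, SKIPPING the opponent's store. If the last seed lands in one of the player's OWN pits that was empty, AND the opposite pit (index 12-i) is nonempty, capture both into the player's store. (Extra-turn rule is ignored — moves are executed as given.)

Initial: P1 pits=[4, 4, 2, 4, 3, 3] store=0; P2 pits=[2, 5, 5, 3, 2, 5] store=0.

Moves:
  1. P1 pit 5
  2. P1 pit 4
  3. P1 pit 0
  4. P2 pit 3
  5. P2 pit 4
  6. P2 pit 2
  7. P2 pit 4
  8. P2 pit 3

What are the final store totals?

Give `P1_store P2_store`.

Answer: 9 9

Derivation:
Move 1: P1 pit5 -> P1=[4,4,2,4,3,0](1) P2=[3,6,5,3,2,5](0)
Move 2: P1 pit4 -> P1=[4,4,2,4,0,1](2) P2=[4,6,5,3,2,5](0)
Move 3: P1 pit0 -> P1=[0,5,3,5,0,1](9) P2=[4,0,5,3,2,5](0)
Move 4: P2 pit3 -> P1=[0,5,3,5,0,1](9) P2=[4,0,5,0,3,6](1)
Move 5: P2 pit4 -> P1=[1,5,3,5,0,1](9) P2=[4,0,5,0,0,7](2)
Move 6: P2 pit2 -> P1=[2,5,3,5,0,1](9) P2=[4,0,0,1,1,8](3)
Move 7: P2 pit4 -> P1=[2,5,3,5,0,1](9) P2=[4,0,0,1,0,9](3)
Move 8: P2 pit3 -> P1=[2,0,3,5,0,1](9) P2=[4,0,0,0,0,9](9)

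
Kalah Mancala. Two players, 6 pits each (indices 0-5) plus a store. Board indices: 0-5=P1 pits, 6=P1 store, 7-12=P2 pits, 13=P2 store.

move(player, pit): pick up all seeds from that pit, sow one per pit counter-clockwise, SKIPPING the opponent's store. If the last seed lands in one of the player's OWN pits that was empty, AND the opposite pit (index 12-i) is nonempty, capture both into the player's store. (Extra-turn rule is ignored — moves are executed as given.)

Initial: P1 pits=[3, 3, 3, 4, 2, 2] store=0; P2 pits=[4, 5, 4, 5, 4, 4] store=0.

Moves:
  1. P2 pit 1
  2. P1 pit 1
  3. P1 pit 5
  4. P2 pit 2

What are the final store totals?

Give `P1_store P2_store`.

Move 1: P2 pit1 -> P1=[3,3,3,4,2,2](0) P2=[4,0,5,6,5,5](1)
Move 2: P1 pit1 -> P1=[3,0,4,5,3,2](0) P2=[4,0,5,6,5,5](1)
Move 3: P1 pit5 -> P1=[3,0,4,5,3,0](1) P2=[5,0,5,6,5,5](1)
Move 4: P2 pit2 -> P1=[4,0,4,5,3,0](1) P2=[5,0,0,7,6,6](2)

Answer: 1 2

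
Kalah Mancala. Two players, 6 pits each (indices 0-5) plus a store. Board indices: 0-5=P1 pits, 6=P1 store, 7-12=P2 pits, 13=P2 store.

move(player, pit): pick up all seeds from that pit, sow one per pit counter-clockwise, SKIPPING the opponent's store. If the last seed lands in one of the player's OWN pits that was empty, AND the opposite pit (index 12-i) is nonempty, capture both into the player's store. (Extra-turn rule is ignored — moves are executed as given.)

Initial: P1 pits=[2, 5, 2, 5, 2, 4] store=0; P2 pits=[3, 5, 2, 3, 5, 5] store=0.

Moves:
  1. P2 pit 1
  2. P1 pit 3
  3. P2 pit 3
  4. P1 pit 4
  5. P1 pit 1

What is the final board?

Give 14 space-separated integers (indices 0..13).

Answer: 3 0 3 1 1 7 3 5 1 3 0 7 7 2

Derivation:
Move 1: P2 pit1 -> P1=[2,5,2,5,2,4](0) P2=[3,0,3,4,6,6](1)
Move 2: P1 pit3 -> P1=[2,5,2,0,3,5](1) P2=[4,1,3,4,6,6](1)
Move 3: P2 pit3 -> P1=[3,5,2,0,3,5](1) P2=[4,1,3,0,7,7](2)
Move 4: P1 pit4 -> P1=[3,5,2,0,0,6](2) P2=[5,1,3,0,7,7](2)
Move 5: P1 pit1 -> P1=[3,0,3,1,1,7](3) P2=[5,1,3,0,7,7](2)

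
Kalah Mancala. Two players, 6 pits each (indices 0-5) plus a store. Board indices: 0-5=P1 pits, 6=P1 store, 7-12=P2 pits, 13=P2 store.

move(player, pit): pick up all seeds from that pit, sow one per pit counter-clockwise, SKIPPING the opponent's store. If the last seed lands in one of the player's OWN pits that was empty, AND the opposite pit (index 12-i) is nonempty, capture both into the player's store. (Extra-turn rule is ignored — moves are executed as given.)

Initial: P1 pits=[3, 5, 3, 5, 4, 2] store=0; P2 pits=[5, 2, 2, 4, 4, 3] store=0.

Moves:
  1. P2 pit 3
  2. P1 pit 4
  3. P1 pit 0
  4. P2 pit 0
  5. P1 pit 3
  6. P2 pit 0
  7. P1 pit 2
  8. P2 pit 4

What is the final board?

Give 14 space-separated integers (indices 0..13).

Move 1: P2 pit3 -> P1=[4,5,3,5,4,2](0) P2=[5,2,2,0,5,4](1)
Move 2: P1 pit4 -> P1=[4,5,3,5,0,3](1) P2=[6,3,2,0,5,4](1)
Move 3: P1 pit0 -> P1=[0,6,4,6,0,3](5) P2=[6,0,2,0,5,4](1)
Move 4: P2 pit0 -> P1=[0,6,4,6,0,3](5) P2=[0,1,3,1,6,5](2)
Move 5: P1 pit3 -> P1=[0,6,4,0,1,4](6) P2=[1,2,4,1,6,5](2)
Move 6: P2 pit0 -> P1=[0,6,4,0,1,4](6) P2=[0,3,4,1,6,5](2)
Move 7: P1 pit2 -> P1=[0,6,0,1,2,5](7) P2=[0,3,4,1,6,5](2)
Move 8: P2 pit4 -> P1=[1,7,1,2,2,5](7) P2=[0,3,4,1,0,6](3)

Answer: 1 7 1 2 2 5 7 0 3 4 1 0 6 3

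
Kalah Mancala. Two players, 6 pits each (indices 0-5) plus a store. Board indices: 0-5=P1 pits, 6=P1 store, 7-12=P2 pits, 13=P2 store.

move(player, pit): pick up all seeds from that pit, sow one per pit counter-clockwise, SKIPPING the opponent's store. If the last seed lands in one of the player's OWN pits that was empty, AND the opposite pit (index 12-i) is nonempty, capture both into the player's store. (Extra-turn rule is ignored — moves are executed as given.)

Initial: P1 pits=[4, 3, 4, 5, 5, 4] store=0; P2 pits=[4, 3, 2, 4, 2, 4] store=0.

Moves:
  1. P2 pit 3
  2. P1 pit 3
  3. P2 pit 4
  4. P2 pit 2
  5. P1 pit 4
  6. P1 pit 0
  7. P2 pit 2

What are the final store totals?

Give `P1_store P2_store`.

Move 1: P2 pit3 -> P1=[5,3,4,5,5,4](0) P2=[4,3,2,0,3,5](1)
Move 2: P1 pit3 -> P1=[5,3,4,0,6,5](1) P2=[5,4,2,0,3,5](1)
Move 3: P2 pit4 -> P1=[6,3,4,0,6,5](1) P2=[5,4,2,0,0,6](2)
Move 4: P2 pit2 -> P1=[6,0,4,0,6,5](1) P2=[5,4,0,1,0,6](6)
Move 5: P1 pit4 -> P1=[6,0,4,0,0,6](2) P2=[6,5,1,2,0,6](6)
Move 6: P1 pit0 -> P1=[0,1,5,1,1,7](3) P2=[6,5,1,2,0,6](6)
Move 7: P2 pit2 -> P1=[0,1,5,1,1,7](3) P2=[6,5,0,3,0,6](6)

Answer: 3 6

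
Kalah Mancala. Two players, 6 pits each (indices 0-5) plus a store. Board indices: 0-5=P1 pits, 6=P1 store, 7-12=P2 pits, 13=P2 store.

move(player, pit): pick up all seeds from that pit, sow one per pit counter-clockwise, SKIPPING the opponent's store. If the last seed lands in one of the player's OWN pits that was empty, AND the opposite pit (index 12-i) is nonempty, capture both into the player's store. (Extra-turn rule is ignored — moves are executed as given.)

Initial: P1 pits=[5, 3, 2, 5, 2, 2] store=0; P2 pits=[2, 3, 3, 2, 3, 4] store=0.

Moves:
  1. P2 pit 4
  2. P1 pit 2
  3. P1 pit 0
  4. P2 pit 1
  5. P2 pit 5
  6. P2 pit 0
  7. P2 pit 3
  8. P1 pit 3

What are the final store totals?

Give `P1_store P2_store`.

Answer: 2 8

Derivation:
Move 1: P2 pit4 -> P1=[6,3,2,5,2,2](0) P2=[2,3,3,2,0,5](1)
Move 2: P1 pit2 -> P1=[6,3,0,6,3,2](0) P2=[2,3,3,2,0,5](1)
Move 3: P1 pit0 -> P1=[0,4,1,7,4,3](1) P2=[2,3,3,2,0,5](1)
Move 4: P2 pit1 -> P1=[0,0,1,7,4,3](1) P2=[2,0,4,3,0,5](6)
Move 5: P2 pit5 -> P1=[1,1,2,8,4,3](1) P2=[2,0,4,3,0,0](7)
Move 6: P2 pit0 -> P1=[1,1,2,8,4,3](1) P2=[0,1,5,3,0,0](7)
Move 7: P2 pit3 -> P1=[1,1,2,8,4,3](1) P2=[0,1,5,0,1,1](8)
Move 8: P1 pit3 -> P1=[1,1,2,0,5,4](2) P2=[1,2,6,1,2,1](8)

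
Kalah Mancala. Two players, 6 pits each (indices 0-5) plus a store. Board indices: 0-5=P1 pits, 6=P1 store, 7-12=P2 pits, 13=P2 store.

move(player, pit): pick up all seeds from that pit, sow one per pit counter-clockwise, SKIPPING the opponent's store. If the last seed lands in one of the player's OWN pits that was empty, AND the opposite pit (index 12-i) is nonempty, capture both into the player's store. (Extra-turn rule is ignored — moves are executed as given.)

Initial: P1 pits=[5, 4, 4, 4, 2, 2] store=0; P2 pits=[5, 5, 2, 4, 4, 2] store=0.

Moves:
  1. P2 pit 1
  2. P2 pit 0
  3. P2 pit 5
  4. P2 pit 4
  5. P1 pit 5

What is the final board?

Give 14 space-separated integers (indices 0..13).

Answer: 7 6 6 5 2 0 1 1 1 4 6 0 1 3

Derivation:
Move 1: P2 pit1 -> P1=[5,4,4,4,2,2](0) P2=[5,0,3,5,5,3](1)
Move 2: P2 pit0 -> P1=[5,4,4,4,2,2](0) P2=[0,1,4,6,6,4](1)
Move 3: P2 pit5 -> P1=[6,5,5,4,2,2](0) P2=[0,1,4,6,6,0](2)
Move 4: P2 pit4 -> P1=[7,6,6,5,2,2](0) P2=[0,1,4,6,0,1](3)
Move 5: P1 pit5 -> P1=[7,6,6,5,2,0](1) P2=[1,1,4,6,0,1](3)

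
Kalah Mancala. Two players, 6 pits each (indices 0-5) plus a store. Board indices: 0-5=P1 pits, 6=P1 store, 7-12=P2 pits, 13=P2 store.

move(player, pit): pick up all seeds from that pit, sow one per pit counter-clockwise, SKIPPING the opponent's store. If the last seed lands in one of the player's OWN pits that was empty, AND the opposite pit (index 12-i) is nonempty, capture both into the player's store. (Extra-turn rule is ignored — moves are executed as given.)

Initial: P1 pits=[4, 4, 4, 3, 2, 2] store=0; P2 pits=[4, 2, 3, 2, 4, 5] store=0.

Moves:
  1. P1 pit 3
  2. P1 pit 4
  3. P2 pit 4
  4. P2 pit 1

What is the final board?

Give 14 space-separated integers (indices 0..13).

Move 1: P1 pit3 -> P1=[4,4,4,0,3,3](1) P2=[4,2,3,2,4,5](0)
Move 2: P1 pit4 -> P1=[4,4,4,0,0,4](2) P2=[5,2,3,2,4,5](0)
Move 3: P2 pit4 -> P1=[5,5,4,0,0,4](2) P2=[5,2,3,2,0,6](1)
Move 4: P2 pit1 -> P1=[5,5,4,0,0,4](2) P2=[5,0,4,3,0,6](1)

Answer: 5 5 4 0 0 4 2 5 0 4 3 0 6 1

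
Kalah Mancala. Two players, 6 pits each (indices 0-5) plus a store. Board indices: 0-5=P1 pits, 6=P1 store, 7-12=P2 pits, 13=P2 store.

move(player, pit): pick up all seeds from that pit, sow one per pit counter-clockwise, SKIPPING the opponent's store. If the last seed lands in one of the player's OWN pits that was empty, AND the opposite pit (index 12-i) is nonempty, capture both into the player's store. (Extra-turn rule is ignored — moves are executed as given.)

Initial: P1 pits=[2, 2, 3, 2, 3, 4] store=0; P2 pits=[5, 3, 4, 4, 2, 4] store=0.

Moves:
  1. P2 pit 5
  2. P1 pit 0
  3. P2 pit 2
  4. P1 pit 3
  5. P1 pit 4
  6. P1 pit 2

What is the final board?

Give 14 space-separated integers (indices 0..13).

Answer: 0 4 0 1 1 7 3 7 4 0 5 3 1 2

Derivation:
Move 1: P2 pit5 -> P1=[3,3,4,2,3,4](0) P2=[5,3,4,4,2,0](1)
Move 2: P1 pit0 -> P1=[0,4,5,3,3,4](0) P2=[5,3,4,4,2,0](1)
Move 3: P2 pit2 -> P1=[0,4,5,3,3,4](0) P2=[5,3,0,5,3,1](2)
Move 4: P1 pit3 -> P1=[0,4,5,0,4,5](1) P2=[5,3,0,5,3,1](2)
Move 5: P1 pit4 -> P1=[0,4,5,0,0,6](2) P2=[6,4,0,5,3,1](2)
Move 6: P1 pit2 -> P1=[0,4,0,1,1,7](3) P2=[7,4,0,5,3,1](2)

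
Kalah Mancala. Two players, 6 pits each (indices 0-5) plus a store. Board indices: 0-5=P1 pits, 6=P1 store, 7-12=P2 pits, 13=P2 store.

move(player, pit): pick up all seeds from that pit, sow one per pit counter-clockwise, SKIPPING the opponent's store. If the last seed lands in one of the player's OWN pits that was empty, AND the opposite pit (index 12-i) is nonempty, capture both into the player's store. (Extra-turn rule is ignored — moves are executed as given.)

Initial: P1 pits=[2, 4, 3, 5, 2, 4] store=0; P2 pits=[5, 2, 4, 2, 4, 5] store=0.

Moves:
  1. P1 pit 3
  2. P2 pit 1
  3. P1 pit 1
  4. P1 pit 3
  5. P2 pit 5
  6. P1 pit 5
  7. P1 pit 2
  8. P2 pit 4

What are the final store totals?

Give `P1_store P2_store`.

Answer: 3 2

Derivation:
Move 1: P1 pit3 -> P1=[2,4,3,0,3,5](1) P2=[6,3,4,2,4,5](0)
Move 2: P2 pit1 -> P1=[2,4,3,0,3,5](1) P2=[6,0,5,3,5,5](0)
Move 3: P1 pit1 -> P1=[2,0,4,1,4,6](1) P2=[6,0,5,3,5,5](0)
Move 4: P1 pit3 -> P1=[2,0,4,0,5,6](1) P2=[6,0,5,3,5,5](0)
Move 5: P2 pit5 -> P1=[3,1,5,1,5,6](1) P2=[6,0,5,3,5,0](1)
Move 6: P1 pit5 -> P1=[3,1,5,1,5,0](2) P2=[7,1,6,4,6,0](1)
Move 7: P1 pit2 -> P1=[3,1,0,2,6,1](3) P2=[8,1,6,4,6,0](1)
Move 8: P2 pit4 -> P1=[4,2,1,3,6,1](3) P2=[8,1,6,4,0,1](2)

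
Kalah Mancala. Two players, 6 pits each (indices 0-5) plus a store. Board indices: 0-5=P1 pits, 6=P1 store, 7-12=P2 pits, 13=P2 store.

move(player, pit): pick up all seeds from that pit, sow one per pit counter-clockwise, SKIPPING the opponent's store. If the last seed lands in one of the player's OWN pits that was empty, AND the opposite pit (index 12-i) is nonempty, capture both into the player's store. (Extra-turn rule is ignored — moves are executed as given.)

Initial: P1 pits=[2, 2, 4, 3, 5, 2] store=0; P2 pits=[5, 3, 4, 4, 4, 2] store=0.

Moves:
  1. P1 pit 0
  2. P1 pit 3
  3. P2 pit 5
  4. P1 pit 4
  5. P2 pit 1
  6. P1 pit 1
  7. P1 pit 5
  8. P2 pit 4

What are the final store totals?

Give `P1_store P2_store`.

Answer: 3 4

Derivation:
Move 1: P1 pit0 -> P1=[0,3,5,3,5,2](0) P2=[5,3,4,4,4,2](0)
Move 2: P1 pit3 -> P1=[0,3,5,0,6,3](1) P2=[5,3,4,4,4,2](0)
Move 3: P2 pit5 -> P1=[1,3,5,0,6,3](1) P2=[5,3,4,4,4,0](1)
Move 4: P1 pit4 -> P1=[1,3,5,0,0,4](2) P2=[6,4,5,5,4,0](1)
Move 5: P2 pit1 -> P1=[0,3,5,0,0,4](2) P2=[6,0,6,6,5,0](3)
Move 6: P1 pit1 -> P1=[0,0,6,1,1,4](2) P2=[6,0,6,6,5,0](3)
Move 7: P1 pit5 -> P1=[0,0,6,1,1,0](3) P2=[7,1,7,6,5,0](3)
Move 8: P2 pit4 -> P1=[1,1,7,1,1,0](3) P2=[7,1,7,6,0,1](4)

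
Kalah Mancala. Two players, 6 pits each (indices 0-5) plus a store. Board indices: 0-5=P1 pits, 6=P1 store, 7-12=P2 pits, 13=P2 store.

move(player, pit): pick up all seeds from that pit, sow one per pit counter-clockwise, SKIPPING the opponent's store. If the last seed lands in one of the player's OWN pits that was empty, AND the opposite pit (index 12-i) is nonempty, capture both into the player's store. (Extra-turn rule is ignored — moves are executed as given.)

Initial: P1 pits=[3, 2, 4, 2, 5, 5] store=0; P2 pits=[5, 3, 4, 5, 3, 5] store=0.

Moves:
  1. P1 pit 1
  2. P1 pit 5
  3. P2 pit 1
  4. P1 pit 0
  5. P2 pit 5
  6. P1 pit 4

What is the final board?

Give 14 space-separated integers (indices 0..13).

Move 1: P1 pit1 -> P1=[3,0,5,3,5,5](0) P2=[5,3,4,5,3,5](0)
Move 2: P1 pit5 -> P1=[3,0,5,3,5,0](1) P2=[6,4,5,6,3,5](0)
Move 3: P2 pit1 -> P1=[3,0,5,3,5,0](1) P2=[6,0,6,7,4,6](0)
Move 4: P1 pit0 -> P1=[0,1,6,4,5,0](1) P2=[6,0,6,7,4,6](0)
Move 5: P2 pit5 -> P1=[1,2,7,5,6,0](1) P2=[6,0,6,7,4,0](1)
Move 6: P1 pit4 -> P1=[1,2,7,5,0,1](2) P2=[7,1,7,8,4,0](1)

Answer: 1 2 7 5 0 1 2 7 1 7 8 4 0 1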